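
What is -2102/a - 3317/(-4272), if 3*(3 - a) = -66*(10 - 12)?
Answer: 9115741/175152 ≈ 52.045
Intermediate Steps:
a = -41 (a = 3 - (-22)*(10 - 12) = 3 - (-22)*(-2) = 3 - ⅓*132 = 3 - 44 = -41)
-2102/a - 3317/(-4272) = -2102/(-41) - 3317/(-4272) = -2102*(-1/41) - 3317*(-1/4272) = 2102/41 + 3317/4272 = 9115741/175152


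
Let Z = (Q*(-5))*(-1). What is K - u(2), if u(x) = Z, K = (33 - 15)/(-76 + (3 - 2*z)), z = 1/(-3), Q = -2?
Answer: 2116/217 ≈ 9.7512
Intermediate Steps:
z = -⅓ ≈ -0.33333
K = -54/217 (K = (33 - 15)/(-76 + (3 - 2*(-⅓))) = 18/(-76 + (3 + ⅔)) = 18/(-76 + 11/3) = 18/(-217/3) = 18*(-3/217) = -54/217 ≈ -0.24885)
Z = -10 (Z = -2*(-5)*(-1) = 10*(-1) = -10)
u(x) = -10
K - u(2) = -54/217 - 1*(-10) = -54/217 + 10 = 2116/217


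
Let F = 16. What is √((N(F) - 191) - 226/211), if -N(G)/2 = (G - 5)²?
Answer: I*√19325279/211 ≈ 20.834*I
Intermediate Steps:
N(G) = -2*(-5 + G)² (N(G) = -2*(G - 5)² = -2*(-5 + G)²)
√((N(F) - 191) - 226/211) = √((-2*(-5 + 16)² - 191) - 226/211) = √((-2*11² - 191) - 226*1/211) = √((-2*121 - 191) - 226/211) = √((-242 - 191) - 226/211) = √(-433 - 226/211) = √(-91589/211) = I*√19325279/211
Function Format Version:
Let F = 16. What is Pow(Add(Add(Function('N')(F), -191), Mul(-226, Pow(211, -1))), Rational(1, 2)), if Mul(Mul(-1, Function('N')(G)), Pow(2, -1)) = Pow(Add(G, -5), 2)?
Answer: Mul(Rational(1, 211), I, Pow(19325279, Rational(1, 2))) ≈ Mul(20.834, I)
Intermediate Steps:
Function('N')(G) = Mul(-2, Pow(Add(-5, G), 2)) (Function('N')(G) = Mul(-2, Pow(Add(G, -5), 2)) = Mul(-2, Pow(Add(-5, G), 2)))
Pow(Add(Add(Function('N')(F), -191), Mul(-226, Pow(211, -1))), Rational(1, 2)) = Pow(Add(Add(Mul(-2, Pow(Add(-5, 16), 2)), -191), Mul(-226, Pow(211, -1))), Rational(1, 2)) = Pow(Add(Add(Mul(-2, Pow(11, 2)), -191), Mul(-226, Rational(1, 211))), Rational(1, 2)) = Pow(Add(Add(Mul(-2, 121), -191), Rational(-226, 211)), Rational(1, 2)) = Pow(Add(Add(-242, -191), Rational(-226, 211)), Rational(1, 2)) = Pow(Add(-433, Rational(-226, 211)), Rational(1, 2)) = Pow(Rational(-91589, 211), Rational(1, 2)) = Mul(Rational(1, 211), I, Pow(19325279, Rational(1, 2)))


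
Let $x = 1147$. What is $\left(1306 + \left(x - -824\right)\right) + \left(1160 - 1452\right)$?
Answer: $2985$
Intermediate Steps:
$\left(1306 + \left(x - -824\right)\right) + \left(1160 - 1452\right) = \left(1306 + \left(1147 - -824\right)\right) + \left(1160 - 1452\right) = \left(1306 + \left(1147 + 824\right)\right) - 292 = \left(1306 + 1971\right) - 292 = 3277 - 292 = 2985$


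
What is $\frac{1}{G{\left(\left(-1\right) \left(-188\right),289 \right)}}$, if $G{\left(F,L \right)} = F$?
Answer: $\frac{1}{188} \approx 0.0053191$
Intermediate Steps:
$\frac{1}{G{\left(\left(-1\right) \left(-188\right),289 \right)}} = \frac{1}{\left(-1\right) \left(-188\right)} = \frac{1}{188}$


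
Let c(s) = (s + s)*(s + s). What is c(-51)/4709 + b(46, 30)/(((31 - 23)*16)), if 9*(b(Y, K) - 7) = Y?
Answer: 735217/319104 ≈ 2.3040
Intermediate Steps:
c(s) = 4*s² (c(s) = (2*s)*(2*s) = 4*s²)
b(Y, K) = 7 + Y/9
c(-51)/4709 + b(46, 30)/(((31 - 23)*16)) = (4*(-51)²)/4709 + (7 + (⅑)*46)/(((31 - 23)*16)) = (4*2601)*(1/4709) + (7 + 46/9)/((8*16)) = 10404*(1/4709) + (109/9)/128 = 612/277 + (109/9)*(1/128) = 612/277 + 109/1152 = 735217/319104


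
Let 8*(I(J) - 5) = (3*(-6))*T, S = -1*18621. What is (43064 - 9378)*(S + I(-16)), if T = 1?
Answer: -1254348739/2 ≈ -6.2717e+8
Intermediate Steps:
S = -18621
I(J) = 11/4 (I(J) = 5 + ((3*(-6))*1)/8 = 5 + (-18*1)/8 = 5 + (⅛)*(-18) = 5 - 9/4 = 11/4)
(43064 - 9378)*(S + I(-16)) = (43064 - 9378)*(-18621 + 11/4) = 33686*(-74473/4) = -1254348739/2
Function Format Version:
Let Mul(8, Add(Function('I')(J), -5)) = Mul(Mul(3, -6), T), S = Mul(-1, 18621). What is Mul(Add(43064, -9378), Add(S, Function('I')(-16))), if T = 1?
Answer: Rational(-1254348739, 2) ≈ -6.2717e+8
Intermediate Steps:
S = -18621
Function('I')(J) = Rational(11, 4) (Function('I')(J) = Add(5, Mul(Rational(1, 8), Mul(Mul(3, -6), 1))) = Add(5, Mul(Rational(1, 8), Mul(-18, 1))) = Add(5, Mul(Rational(1, 8), -18)) = Add(5, Rational(-9, 4)) = Rational(11, 4))
Mul(Add(43064, -9378), Add(S, Function('I')(-16))) = Mul(Add(43064, -9378), Add(-18621, Rational(11, 4))) = Mul(33686, Rational(-74473, 4)) = Rational(-1254348739, 2)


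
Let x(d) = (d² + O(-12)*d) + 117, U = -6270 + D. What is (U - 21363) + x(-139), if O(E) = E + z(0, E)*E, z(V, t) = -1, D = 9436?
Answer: 1241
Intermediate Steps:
O(E) = 0 (O(E) = E - E = 0)
U = 3166 (U = -6270 + 9436 = 3166)
x(d) = 117 + d² (x(d) = (d² + 0*d) + 117 = (d² + 0) + 117 = d² + 117 = 117 + d²)
(U - 21363) + x(-139) = (3166 - 21363) + (117 + (-139)²) = -18197 + (117 + 19321) = -18197 + 19438 = 1241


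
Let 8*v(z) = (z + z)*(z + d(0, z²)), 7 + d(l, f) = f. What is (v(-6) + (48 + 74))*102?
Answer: 8925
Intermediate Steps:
d(l, f) = -7 + f
v(z) = z*(-7 + z + z²)/4 (v(z) = ((z + z)*(z + (-7 + z²)))/8 = ((2*z)*(-7 + z + z²))/8 = (2*z*(-7 + z + z²))/8 = z*(-7 + z + z²)/4)
(v(-6) + (48 + 74))*102 = ((¼)*(-6)*(-7 - 6 + (-6)²) + (48 + 74))*102 = ((¼)*(-6)*(-7 - 6 + 36) + 122)*102 = ((¼)*(-6)*23 + 122)*102 = (-69/2 + 122)*102 = (175/2)*102 = 8925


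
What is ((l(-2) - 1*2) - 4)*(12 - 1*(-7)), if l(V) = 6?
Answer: 0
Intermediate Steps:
((l(-2) - 1*2) - 4)*(12 - 1*(-7)) = ((6 - 1*2) - 4)*(12 - 1*(-7)) = ((6 - 2) - 4)*(12 + 7) = (4 - 4)*19 = 0*19 = 0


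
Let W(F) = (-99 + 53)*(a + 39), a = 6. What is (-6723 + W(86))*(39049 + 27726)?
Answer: -587152575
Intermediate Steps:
W(F) = -2070 (W(F) = (-99 + 53)*(6 + 39) = -46*45 = -2070)
(-6723 + W(86))*(39049 + 27726) = (-6723 - 2070)*(39049 + 27726) = -8793*66775 = -587152575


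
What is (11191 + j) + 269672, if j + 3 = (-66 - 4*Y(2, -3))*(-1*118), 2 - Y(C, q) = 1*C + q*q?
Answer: 284400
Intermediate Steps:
Y(C, q) = 2 - C - q**2 (Y(C, q) = 2 - (1*C + q*q) = 2 - (C + q**2) = 2 + (-C - q**2) = 2 - C - q**2)
j = 3537 (j = -3 + (-66 - 4*(2 - 1*2 - 1*(-3)**2))*(-1*118) = -3 + (-66 - 4*(2 - 2 - 1*9))*(-118) = -3 + (-66 - 4*(2 - 2 - 9))*(-118) = -3 + (-66 - 4*(-9))*(-118) = -3 + (-66 + 36)*(-118) = -3 - 30*(-118) = -3 + 3540 = 3537)
(11191 + j) + 269672 = (11191 + 3537) + 269672 = 14728 + 269672 = 284400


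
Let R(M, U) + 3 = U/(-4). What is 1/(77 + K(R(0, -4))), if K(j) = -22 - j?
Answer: 1/57 ≈ 0.017544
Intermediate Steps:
R(M, U) = -3 - U/4 (R(M, U) = -3 + U/(-4) = -3 + U*(-¼) = -3 - U/4)
1/(77 + K(R(0, -4))) = 1/(77 + (-22 - (-3 - ¼*(-4)))) = 1/(77 + (-22 - (-3 + 1))) = 1/(77 + (-22 - 1*(-2))) = 1/(77 + (-22 + 2)) = 1/(77 - 20) = 1/57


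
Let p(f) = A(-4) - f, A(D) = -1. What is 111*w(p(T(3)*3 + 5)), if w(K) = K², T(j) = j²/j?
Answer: 24975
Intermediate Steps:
T(j) = j
p(f) = -1 - f
111*w(p(T(3)*3 + 5)) = 111*(-1 - (3*3 + 5))² = 111*(-1 - (9 + 5))² = 111*(-1 - 1*14)² = 111*(-1 - 14)² = 111*(-15)² = 111*225 = 24975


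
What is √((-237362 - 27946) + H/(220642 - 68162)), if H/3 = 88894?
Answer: 3*I*√10709045553215/19060 ≈ 515.08*I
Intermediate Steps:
H = 266682 (H = 3*88894 = 266682)
√((-237362 - 27946) + H/(220642 - 68162)) = √((-237362 - 27946) + 266682/(220642 - 68162)) = √(-265308 + 266682/152480) = √(-265308 + 266682*(1/152480)) = √(-265308 + 133341/76240) = √(-20226948579/76240) = 3*I*√10709045553215/19060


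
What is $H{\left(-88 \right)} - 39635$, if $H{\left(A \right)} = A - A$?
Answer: $-39635$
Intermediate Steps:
$H{\left(A \right)} = 0$
$H{\left(-88 \right)} - 39635 = 0 - 39635 = -39635$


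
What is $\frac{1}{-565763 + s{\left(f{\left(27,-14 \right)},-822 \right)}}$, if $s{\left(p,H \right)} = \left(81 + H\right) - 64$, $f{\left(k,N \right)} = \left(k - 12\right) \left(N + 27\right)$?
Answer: $- \frac{1}{566568} \approx -1.765 \cdot 10^{-6}$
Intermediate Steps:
$f{\left(k,N \right)} = \left(-12 + k\right) \left(27 + N\right)$
$s{\left(p,H \right)} = 17 + H$
$\frac{1}{-565763 + s{\left(f{\left(27,-14 \right)},-822 \right)}} = \frac{1}{-565763 + \left(17 - 822\right)} = \frac{1}{-565763 - 805} = \frac{1}{-566568} = - \frac{1}{566568}$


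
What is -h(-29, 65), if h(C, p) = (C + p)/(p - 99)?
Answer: 18/17 ≈ 1.0588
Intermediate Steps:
h(C, p) = (C + p)/(-99 + p)
-h(-29, 65) = -(-29 + 65)/(-99 + 65) = -36/(-34) = -(-1)*36/34 = -1*(-18/17) = 18/17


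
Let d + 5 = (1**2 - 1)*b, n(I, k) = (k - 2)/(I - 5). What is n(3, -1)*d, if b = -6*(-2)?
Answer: -15/2 ≈ -7.5000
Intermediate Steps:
b = 12
n(I, k) = (-2 + k)/(-5 + I)
d = -5 (d = -5 + (1**2 - 1)*12 = -5 + (1 - 1)*12 = -5 + 0*12 = -5 + 0 = -5)
n(3, -1)*d = ((-2 - 1)/(-5 + 3))*(-5) = (-3/(-2))*(-5) = -1/2*(-3)*(-5) = (3/2)*(-5) = -15/2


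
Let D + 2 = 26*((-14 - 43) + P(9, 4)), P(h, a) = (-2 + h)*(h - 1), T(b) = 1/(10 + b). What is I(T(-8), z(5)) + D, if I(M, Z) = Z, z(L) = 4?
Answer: -24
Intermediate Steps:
P(h, a) = (-1 + h)*(-2 + h) (P(h, a) = (-2 + h)*(-1 + h) = (-1 + h)*(-2 + h))
D = -28 (D = -2 + 26*((-14 - 43) + (2 + 9² - 3*9)) = -2 + 26*(-57 + (2 + 81 - 27)) = -2 + 26*(-57 + 56) = -2 + 26*(-1) = -2 - 26 = -28)
I(T(-8), z(5)) + D = 4 - 28 = -24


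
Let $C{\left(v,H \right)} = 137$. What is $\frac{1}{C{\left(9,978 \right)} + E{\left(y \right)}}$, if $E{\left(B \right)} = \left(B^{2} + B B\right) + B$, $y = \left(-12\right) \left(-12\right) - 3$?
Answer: $\frac{1}{40040} \approx 2.4975 \cdot 10^{-5}$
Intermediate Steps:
$y = 141$ ($y = 144 - 3 = 141$)
$E{\left(B \right)} = B + 2 B^{2}$ ($E{\left(B \right)} = \left(B^{2} + B^{2}\right) + B = 2 B^{2} + B = B + 2 B^{2}$)
$\frac{1}{C{\left(9,978 \right)} + E{\left(y \right)}} = \frac{1}{137 + 141 \left(1 + 2 \cdot 141\right)} = \frac{1}{137 + 141 \left(1 + 282\right)} = \frac{1}{137 + 141 \cdot 283} = \frac{1}{137 + 39903} = \frac{1}{40040}$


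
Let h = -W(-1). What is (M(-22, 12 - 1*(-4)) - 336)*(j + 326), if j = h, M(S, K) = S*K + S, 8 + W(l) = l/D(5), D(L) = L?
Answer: -237282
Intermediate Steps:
W(l) = -8 + l/5
M(S, K) = S + K*S (M(S, K) = K*S + S = S + K*S)
h = 41/5 (h = -(-8 + (1/5)*(-1)) = -(-8 - 1/5) = -1*(-41/5) = 41/5 ≈ 8.2000)
j = 41/5 ≈ 8.2000
(M(-22, 12 - 1*(-4)) - 336)*(j + 326) = (-22*(1 + (12 - 1*(-4))) - 336)*(41/5 + 326) = (-22*(1 + (12 + 4)) - 336)*(1671/5) = (-22*(1 + 16) - 336)*(1671/5) = (-22*17 - 336)*(1671/5) = (-374 - 336)*(1671/5) = -710*1671/5 = -237282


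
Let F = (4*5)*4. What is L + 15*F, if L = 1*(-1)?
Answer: 1199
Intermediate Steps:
F = 80 (F = 20*4 = 80)
L = -1
L + 15*F = -1 + 15*80 = -1 + 1200 = 1199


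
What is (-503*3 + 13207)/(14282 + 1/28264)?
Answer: 330632272/403666449 ≈ 0.81907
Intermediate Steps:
(-503*3 + 13207)/(14282 + 1/28264) = (-1509 + 13207)/(14282 + 1/28264) = 11698/(403666449/28264) = 11698*(28264/403666449) = 330632272/403666449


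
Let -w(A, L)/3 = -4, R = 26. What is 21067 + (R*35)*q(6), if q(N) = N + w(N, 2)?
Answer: 37447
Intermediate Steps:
w(A, L) = 12 (w(A, L) = -3*(-4) = 12)
q(N) = 12 + N (q(N) = N + 12 = 12 + N)
21067 + (R*35)*q(6) = 21067 + (26*35)*(12 + 6) = 21067 + 910*18 = 21067 + 16380 = 37447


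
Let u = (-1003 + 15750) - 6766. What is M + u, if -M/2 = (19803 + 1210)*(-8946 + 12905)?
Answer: -166372953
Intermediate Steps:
u = 7981 (u = 14747 - 6766 = 7981)
M = -166380934 (M = -2*(19803 + 1210)*(-8946 + 12905) = -42026*3959 = -2*83190467 = -166380934)
M + u = -166380934 + 7981 = -166372953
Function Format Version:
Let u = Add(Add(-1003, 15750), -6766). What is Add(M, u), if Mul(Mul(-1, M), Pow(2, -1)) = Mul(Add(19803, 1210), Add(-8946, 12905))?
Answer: -166372953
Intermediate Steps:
u = 7981 (u = Add(14747, -6766) = 7981)
M = -166380934 (M = Mul(-2, Mul(Add(19803, 1210), Add(-8946, 12905))) = Mul(-2, Mul(21013, 3959)) = Mul(-2, 83190467) = -166380934)
Add(M, u) = Add(-166380934, 7981) = -166372953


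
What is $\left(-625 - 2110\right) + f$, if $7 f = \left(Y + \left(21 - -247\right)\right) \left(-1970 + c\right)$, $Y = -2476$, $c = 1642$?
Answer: $\frac{705079}{7} \approx 1.0073 \cdot 10^{5}$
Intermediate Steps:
$f = \frac{724224}{7}$ ($f = \frac{\left(-2476 + \left(21 - -247\right)\right) \left(-1970 + 1642\right)}{7} = \frac{\left(-2476 + \left(21 + 247\right)\right) \left(-328\right)}{7} = \frac{\left(-2476 + 268\right) \left(-328\right)}{7} = \frac{\left(-2208\right) \left(-328\right)}{7} = \frac{1}{7} \cdot 724224 = \frac{724224}{7} \approx 1.0346 \cdot 10^{5}$)
$\left(-625 - 2110\right) + f = \left(-625 - 2110\right) + \frac{724224}{7} = -2735 + \frac{724224}{7} = \frac{705079}{7}$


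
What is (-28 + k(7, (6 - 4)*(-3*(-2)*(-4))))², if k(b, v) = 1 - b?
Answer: 1156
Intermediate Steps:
(-28 + k(7, (6 - 4)*(-3*(-2)*(-4))))² = (-28 + (1 - 1*7))² = (-28 + (1 - 7))² = (-28 - 6)² = (-34)² = 1156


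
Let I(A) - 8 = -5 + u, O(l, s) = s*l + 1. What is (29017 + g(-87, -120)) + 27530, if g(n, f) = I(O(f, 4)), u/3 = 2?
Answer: 56556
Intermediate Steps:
O(l, s) = 1 + l*s (O(l, s) = l*s + 1 = 1 + l*s)
u = 6 (u = 3*2 = 6)
I(A) = 9 (I(A) = 8 + (-5 + 6) = 8 + 1 = 9)
g(n, f) = 9
(29017 + g(-87, -120)) + 27530 = (29017 + 9) + 27530 = 29026 + 27530 = 56556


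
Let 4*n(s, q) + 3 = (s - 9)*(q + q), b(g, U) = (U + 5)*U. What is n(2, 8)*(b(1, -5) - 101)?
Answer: 11615/4 ≈ 2903.8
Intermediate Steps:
b(g, U) = U*(5 + U) (b(g, U) = (5 + U)*U = U*(5 + U))
n(s, q) = -¾ + q*(-9 + s)/2 (n(s, q) = -¾ + ((s - 9)*(q + q))/4 = -¾ + ((-9 + s)*(2*q))/4 = -¾ + (2*q*(-9 + s))/4 = -¾ + q*(-9 + s)/2)
n(2, 8)*(b(1, -5) - 101) = (-¾ - 9/2*8 + (½)*8*2)*(-5*(5 - 5) - 101) = (-¾ - 36 + 8)*(-5*0 - 101) = -115*(0 - 101)/4 = -115/4*(-101) = 11615/4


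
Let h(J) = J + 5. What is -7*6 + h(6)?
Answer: -31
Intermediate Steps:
h(J) = 5 + J
-7*6 + h(6) = -7*6 + (5 + 6) = -42 + 11 = -31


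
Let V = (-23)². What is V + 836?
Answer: 1365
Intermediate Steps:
V = 529
V + 836 = 529 + 836 = 1365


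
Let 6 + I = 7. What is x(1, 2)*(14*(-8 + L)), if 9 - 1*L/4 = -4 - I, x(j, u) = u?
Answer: 1344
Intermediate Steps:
I = 1 (I = -6 + 7 = 1)
L = 56 (L = 36 - 4*(-4 - 1*1) = 36 - 4*(-4 - 1) = 36 - 4*(-5) = 36 + 20 = 56)
x(1, 2)*(14*(-8 + L)) = 2*(14*(-8 + 56)) = 2*(14*48) = 2*672 = 1344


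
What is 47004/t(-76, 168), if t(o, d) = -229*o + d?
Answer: 11751/4393 ≈ 2.6749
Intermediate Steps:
t(o, d) = d - 229*o
47004/t(-76, 168) = 47004/(168 - 229*(-76)) = 47004/(168 + 17404) = 47004/17572 = 47004*(1/17572) = 11751/4393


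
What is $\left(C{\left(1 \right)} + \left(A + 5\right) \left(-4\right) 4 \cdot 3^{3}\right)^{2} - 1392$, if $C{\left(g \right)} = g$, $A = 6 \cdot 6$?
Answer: $313678129$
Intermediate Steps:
$A = 36$
$\left(C{\left(1 \right)} + \left(A + 5\right) \left(-4\right) 4 \cdot 3^{3}\right)^{2} - 1392 = \left(1 + \left(36 + 5\right) \left(-4\right) 4 \cdot 3^{3}\right)^{2} - 1392 = \left(1 + 41 \left(-4\right) 4 \cdot 27\right)^{2} - 1392 = \left(1 + \left(-164\right) 4 \cdot 27\right)^{2} - 1392 = \left(1 - 17712\right)^{2} - 1392 = \left(-17711\right)^{2} - 1392 = 313679521 - 1392 = 313678129$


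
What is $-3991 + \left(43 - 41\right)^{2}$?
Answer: $-3987$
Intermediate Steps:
$-3991 + \left(43 - 41\right)^{2} = -3991 + 2^{2} = -3991 + 4 = -3987$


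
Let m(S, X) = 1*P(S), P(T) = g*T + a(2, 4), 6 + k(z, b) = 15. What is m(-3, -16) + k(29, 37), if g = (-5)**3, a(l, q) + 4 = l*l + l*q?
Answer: 392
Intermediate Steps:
a(l, q) = -4 + l**2 + l*q (a(l, q) = -4 + (l*l + l*q) = -4 + (l**2 + l*q) = -4 + l**2 + l*q)
k(z, b) = 9 (k(z, b) = -6 + 15 = 9)
g = -125
P(T) = 8 - 125*T (P(T) = -125*T + (-4 + 2**2 + 2*4) = -125*T + (-4 + 4 + 8) = -125*T + 8 = 8 - 125*T)
m(S, X) = 8 - 125*S (m(S, X) = 1*(8 - 125*S) = 8 - 125*S)
m(-3, -16) + k(29, 37) = (8 - 125*(-3)) + 9 = (8 + 375) + 9 = 383 + 9 = 392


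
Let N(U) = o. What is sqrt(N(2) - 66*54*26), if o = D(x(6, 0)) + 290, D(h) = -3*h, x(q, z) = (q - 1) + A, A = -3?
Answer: 2*I*sqrt(23095) ≈ 303.94*I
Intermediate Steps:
x(q, z) = -4 + q (x(q, z) = (q - 1) - 3 = (-1 + q) - 3 = -4 + q)
o = 284 (o = -3*(-4 + 6) + 290 = -3*2 + 290 = -6 + 290 = 284)
N(U) = 284
sqrt(N(2) - 66*54*26) = sqrt(284 - 66*54*26) = sqrt(284 - 3564*26) = sqrt(284 - 92664) = sqrt(-92380) = 2*I*sqrt(23095)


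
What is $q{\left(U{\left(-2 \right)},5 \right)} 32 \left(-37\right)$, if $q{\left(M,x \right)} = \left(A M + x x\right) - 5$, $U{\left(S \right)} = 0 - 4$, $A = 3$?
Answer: $-9472$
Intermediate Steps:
$U{\left(S \right)} = -4$ ($U{\left(S \right)} = 0 - 4 = -4$)
$q{\left(M,x \right)} = -5 + x^{2} + 3 M$ ($q{\left(M,x \right)} = \left(3 M + x x\right) - 5 = \left(3 M + x^{2}\right) - 5 = \left(x^{2} + 3 M\right) - 5 = -5 + x^{2} + 3 M$)
$q{\left(U{\left(-2 \right)},5 \right)} 32 \left(-37\right) = \left(-5 + 5^{2} + 3 \left(-4\right)\right) 32 \left(-37\right) = \left(-5 + 25 - 12\right) 32 \left(-37\right) = 8 \cdot 32 \left(-37\right) = 256 \left(-37\right) = -9472$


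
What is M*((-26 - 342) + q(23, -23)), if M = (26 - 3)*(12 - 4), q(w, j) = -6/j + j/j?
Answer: -67480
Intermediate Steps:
q(w, j) = 1 - 6/j (q(w, j) = -6/j + 1 = 1 - 6/j)
M = 184 (M = 23*8 = 184)
M*((-26 - 342) + q(23, -23)) = 184*((-26 - 342) + (-6 - 23)/(-23)) = 184*(-368 - 1/23*(-29)) = 184*(-368 + 29/23) = 184*(-8435/23) = -67480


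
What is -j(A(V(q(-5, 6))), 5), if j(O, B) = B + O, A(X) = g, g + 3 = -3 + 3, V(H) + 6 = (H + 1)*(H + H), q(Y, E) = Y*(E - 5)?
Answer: -2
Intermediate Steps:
q(Y, E) = Y*(-5 + E)
V(H) = -6 + 2*H*(1 + H) (V(H) = -6 + (H + 1)*(H + H) = -6 + (1 + H)*(2*H) = -6 + 2*H*(1 + H))
g = -3 (g = -3 + (-3 + 3) = -3 + 0 = -3)
A(X) = -3
-j(A(V(q(-5, 6))), 5) = -(5 - 3) = -1*2 = -2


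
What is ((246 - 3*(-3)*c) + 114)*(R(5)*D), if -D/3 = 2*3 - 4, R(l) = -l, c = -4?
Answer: 9720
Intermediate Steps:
D = -6 (D = -3*(2*3 - 4) = -3*(6 - 4) = -3*2 = -6)
((246 - 3*(-3)*c) + 114)*(R(5)*D) = ((246 - 3*(-3)*(-4)) + 114)*(-1*5*(-6)) = ((246 - (-9)*(-4)) + 114)*(-5*(-6)) = ((246 - 1*36) + 114)*30 = ((246 - 36) + 114)*30 = (210 + 114)*30 = 324*30 = 9720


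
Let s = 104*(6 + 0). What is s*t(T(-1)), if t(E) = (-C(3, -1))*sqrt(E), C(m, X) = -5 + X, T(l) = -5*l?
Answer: 3744*sqrt(5) ≈ 8371.8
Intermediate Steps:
t(E) = 6*sqrt(E) (t(E) = (-(-5 - 1))*sqrt(E) = (-1*(-6))*sqrt(E) = 6*sqrt(E))
s = 624 (s = 104*6 = 624)
s*t(T(-1)) = 624*(6*sqrt(-5*(-1))) = 624*(6*sqrt(5)) = 3744*sqrt(5)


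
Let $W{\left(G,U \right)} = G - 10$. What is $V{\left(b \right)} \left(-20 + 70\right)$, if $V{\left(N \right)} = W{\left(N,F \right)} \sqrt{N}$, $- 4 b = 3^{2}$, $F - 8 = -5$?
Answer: $- \frac{3675 i}{4} \approx - 918.75 i$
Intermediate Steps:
$F = 3$ ($F = 8 - 5 = 3$)
$W{\left(G,U \right)} = -10 + G$ ($W{\left(G,U \right)} = G - 10 = -10 + G$)
$b = - \frac{9}{4}$ ($b = - \frac{3^{2}}{4} = \left(- \frac{1}{4}\right) 9 = - \frac{9}{4} \approx -2.25$)
$V{\left(N \right)} = \sqrt{N} \left(-10 + N\right)$ ($V{\left(N \right)} = \left(-10 + N\right) \sqrt{N} = \sqrt{N} \left(-10 + N\right)$)
$V{\left(b \right)} \left(-20 + 70\right) = \sqrt{- \frac{9}{4}} \left(-10 - \frac{9}{4}\right) \left(-20 + 70\right) = \frac{3 i}{2} \left(- \frac{49}{4}\right) 50 = - \frac{147 i}{8} \cdot 50 = - \frac{3675 i}{4}$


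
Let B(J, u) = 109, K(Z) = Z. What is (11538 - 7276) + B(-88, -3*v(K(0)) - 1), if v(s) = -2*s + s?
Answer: 4371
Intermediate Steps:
v(s) = -s
(11538 - 7276) + B(-88, -3*v(K(0)) - 1) = (11538 - 7276) + 109 = 4262 + 109 = 4371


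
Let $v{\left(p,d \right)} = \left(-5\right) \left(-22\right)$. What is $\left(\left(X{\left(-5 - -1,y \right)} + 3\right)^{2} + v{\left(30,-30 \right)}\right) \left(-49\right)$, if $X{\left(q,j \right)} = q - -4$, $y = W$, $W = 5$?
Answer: $-5831$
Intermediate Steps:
$y = 5$
$v{\left(p,d \right)} = 110$
$X{\left(q,j \right)} = 4 + q$ ($X{\left(q,j \right)} = q + 4 = 4 + q$)
$\left(\left(X{\left(-5 - -1,y \right)} + 3\right)^{2} + v{\left(30,-30 \right)}\right) \left(-49\right) = \left(\left(\left(4 - 4\right) + 3\right)^{2} + 110\right) \left(-49\right) = \left(\left(0 + 3\right)^{2} + 110\right) \left(-49\right) = \left(3^{2} + 110\right) \left(-49\right) = \left(9 + 110\right) \left(-49\right) = 119 \left(-49\right) = -5831$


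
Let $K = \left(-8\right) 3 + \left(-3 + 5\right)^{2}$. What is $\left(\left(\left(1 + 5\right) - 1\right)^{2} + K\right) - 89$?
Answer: $-84$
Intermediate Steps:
$K = -20$ ($K = -24 + 2^{2} = -24 + 4 = -20$)
$\left(\left(\left(1 + 5\right) - 1\right)^{2} + K\right) - 89 = \left(\left(\left(1 + 5\right) - 1\right)^{2} - 20\right) - 89 = \left(\left(6 - 1\right)^{2} - 20\right) - 89 = \left(5^{2} - 20\right) - 89 = \left(25 - 20\right) - 89 = 5 - 89 = -84$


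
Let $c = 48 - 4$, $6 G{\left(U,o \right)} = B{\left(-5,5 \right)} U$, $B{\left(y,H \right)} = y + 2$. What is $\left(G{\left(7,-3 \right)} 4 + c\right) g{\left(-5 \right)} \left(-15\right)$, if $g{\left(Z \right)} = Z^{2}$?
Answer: $-11250$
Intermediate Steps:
$B{\left(y,H \right)} = 2 + y$
$G{\left(U,o \right)} = - \frac{U}{2}$ ($G{\left(U,o \right)} = \frac{\left(2 - 5\right) U}{6} = \frac{\left(-3\right) U}{6} = - \frac{U}{2}$)
$c = 44$
$\left(G{\left(7,-3 \right)} 4 + c\right) g{\left(-5 \right)} \left(-15\right) = \left(\left(- \frac{1}{2}\right) 7 \cdot 4 + 44\right) \left(-5\right)^{2} \left(-15\right) = \left(\left(- \frac{7}{2}\right) 4 + 44\right) 25 \left(-15\right) = \left(-14 + 44\right) \left(-375\right) = 30 \left(-375\right) = -11250$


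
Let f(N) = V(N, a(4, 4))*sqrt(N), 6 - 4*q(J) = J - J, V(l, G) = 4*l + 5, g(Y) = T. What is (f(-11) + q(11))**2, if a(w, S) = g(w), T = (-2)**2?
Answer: -66915/4 - 117*I*sqrt(11) ≈ -16729.0 - 388.04*I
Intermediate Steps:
T = 4
g(Y) = 4
a(w, S) = 4
V(l, G) = 5 + 4*l
q(J) = 3/2 (q(J) = 3/2 - (J - J)/4 = 3/2 - 1/4*0 = 3/2 + 0 = 3/2)
f(N) = sqrt(N)*(5 + 4*N) (f(N) = (5 + 4*N)*sqrt(N) = sqrt(N)*(5 + 4*N))
(f(-11) + q(11))**2 = (sqrt(-11)*(5 + 4*(-11)) + 3/2)**2 = ((I*sqrt(11))*(5 - 44) + 3/2)**2 = ((I*sqrt(11))*(-39) + 3/2)**2 = (-39*I*sqrt(11) + 3/2)**2 = (3/2 - 39*I*sqrt(11))**2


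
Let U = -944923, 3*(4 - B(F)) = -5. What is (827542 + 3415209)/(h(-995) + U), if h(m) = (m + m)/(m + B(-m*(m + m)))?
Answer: -6296242484/1402262747 ≈ -4.4901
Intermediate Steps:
B(F) = 17/3 (B(F) = 4 - 1/3*(-5) = 4 + 5/3 = 17/3)
h(m) = 2*m/(17/3 + m) (h(m) = (m + m)/(m + 17/3) = (2*m)/(17/3 + m) = 2*m/(17/3 + m))
(827542 + 3415209)/(h(-995) + U) = (827542 + 3415209)/(6*(-995)/(17 + 3*(-995)) - 944923) = 4242751/(6*(-995)/(17 - 2985) - 944923) = 4242751/(6*(-995)/(-2968) - 944923) = 4242751/(6*(-995)*(-1/2968) - 944923) = 4242751/(2985/1484 - 944923) = 4242751/(-1402262747/1484) = 4242751*(-1484/1402262747) = -6296242484/1402262747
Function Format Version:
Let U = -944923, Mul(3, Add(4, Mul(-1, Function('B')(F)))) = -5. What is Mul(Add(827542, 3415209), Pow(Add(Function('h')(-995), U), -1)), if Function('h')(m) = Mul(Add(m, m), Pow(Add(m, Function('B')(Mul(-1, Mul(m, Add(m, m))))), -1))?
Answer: Rational(-6296242484, 1402262747) ≈ -4.4901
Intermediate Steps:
Function('B')(F) = Rational(17, 3) (Function('B')(F) = Add(4, Mul(Rational(-1, 3), -5)) = Add(4, Rational(5, 3)) = Rational(17, 3))
Function('h')(m) = Mul(2, m, Pow(Add(Rational(17, 3), m), -1)) (Function('h')(m) = Mul(Add(m, m), Pow(Add(m, Rational(17, 3)), -1)) = Mul(Mul(2, m), Pow(Add(Rational(17, 3), m), -1)) = Mul(2, m, Pow(Add(Rational(17, 3), m), -1)))
Mul(Add(827542, 3415209), Pow(Add(Function('h')(-995), U), -1)) = Mul(Add(827542, 3415209), Pow(Add(Mul(6, -995, Pow(Add(17, Mul(3, -995)), -1)), -944923), -1)) = Mul(4242751, Pow(Add(Mul(6, -995, Pow(Add(17, -2985), -1)), -944923), -1)) = Mul(4242751, Pow(Add(Mul(6, -995, Pow(-2968, -1)), -944923), -1)) = Mul(4242751, Pow(Add(Mul(6, -995, Rational(-1, 2968)), -944923), -1)) = Mul(4242751, Pow(Add(Rational(2985, 1484), -944923), -1)) = Mul(4242751, Pow(Rational(-1402262747, 1484), -1)) = Mul(4242751, Rational(-1484, 1402262747)) = Rational(-6296242484, 1402262747)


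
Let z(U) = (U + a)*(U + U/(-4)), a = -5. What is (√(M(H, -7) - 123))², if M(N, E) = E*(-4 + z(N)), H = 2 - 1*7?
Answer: -715/2 ≈ -357.50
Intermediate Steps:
z(U) = 3*U*(-5 + U)/4 (z(U) = (U - 5)*(U + U/(-4)) = (-5 + U)*(U + U*(-¼)) = (-5 + U)*(U - U/4) = (-5 + U)*(3*U/4) = 3*U*(-5 + U)/4)
H = -5 (H = 2 - 7 = -5)
M(N, E) = E*(-4 + 3*N*(-5 + N)/4)
(√(M(H, -7) - 123))² = (√((¼)*(-7)*(-16 + 3*(-5)*(-5 - 5)) - 123))² = (√((¼)*(-7)*(-16 + 3*(-5)*(-10)) - 123))² = (√((¼)*(-7)*(-16 + 150) - 123))² = (√((¼)*(-7)*134 - 123))² = (√(-469/2 - 123))² = (√(-715/2))² = (I*√1430/2)² = -715/2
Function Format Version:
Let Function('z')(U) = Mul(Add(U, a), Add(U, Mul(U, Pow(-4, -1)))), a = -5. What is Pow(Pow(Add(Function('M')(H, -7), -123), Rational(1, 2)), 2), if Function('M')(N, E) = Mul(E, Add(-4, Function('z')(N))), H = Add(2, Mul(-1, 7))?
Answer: Rational(-715, 2) ≈ -357.50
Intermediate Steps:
Function('z')(U) = Mul(Rational(3, 4), U, Add(-5, U)) (Function('z')(U) = Mul(Add(U, -5), Add(U, Mul(U, Pow(-4, -1)))) = Mul(Add(-5, U), Add(U, Mul(U, Rational(-1, 4)))) = Mul(Add(-5, U), Add(U, Mul(Rational(-1, 4), U))) = Mul(Add(-5, U), Mul(Rational(3, 4), U)) = Mul(Rational(3, 4), U, Add(-5, U)))
H = -5 (H = Add(2, -7) = -5)
Function('M')(N, E) = Mul(E, Add(-4, Mul(Rational(3, 4), N, Add(-5, N))))
Pow(Pow(Add(Function('M')(H, -7), -123), Rational(1, 2)), 2) = Pow(Pow(Add(Mul(Rational(1, 4), -7, Add(-16, Mul(3, -5, Add(-5, -5)))), -123), Rational(1, 2)), 2) = Pow(Pow(Add(Mul(Rational(1, 4), -7, Add(-16, Mul(3, -5, -10))), -123), Rational(1, 2)), 2) = Pow(Pow(Add(Mul(Rational(1, 4), -7, Add(-16, 150)), -123), Rational(1, 2)), 2) = Pow(Pow(Add(Mul(Rational(1, 4), -7, 134), -123), Rational(1, 2)), 2) = Pow(Pow(Add(Rational(-469, 2), -123), Rational(1, 2)), 2) = Pow(Pow(Rational(-715, 2), Rational(1, 2)), 2) = Pow(Mul(Rational(1, 2), I, Pow(1430, Rational(1, 2))), 2) = Rational(-715, 2)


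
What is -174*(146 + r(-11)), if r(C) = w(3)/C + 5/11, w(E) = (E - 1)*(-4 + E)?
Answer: -280662/11 ≈ -25515.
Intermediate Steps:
w(E) = (-1 + E)*(-4 + E)
r(C) = 5/11 - 2/C (r(C) = (4 + 3² - 5*3)/C + 5/11 = (4 + 9 - 15)/C + 5*(1/11) = -2/C + 5/11 = 5/11 - 2/C)
-174*(146 + r(-11)) = -174*(146 + (5/11 - 2/(-11))) = -174*(146 + (5/11 - 2*(-1/11))) = -174*(146 + (5/11 + 2/11)) = -174*(146 + 7/11) = -174*1613/11 = -280662/11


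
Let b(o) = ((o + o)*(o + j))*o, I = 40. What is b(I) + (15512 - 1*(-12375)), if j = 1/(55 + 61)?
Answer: 4521523/29 ≈ 1.5591e+5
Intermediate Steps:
j = 1/116 ≈ 0.0086207
b(o) = 2*o²*(1/116 + o) (b(o) = ((o + o)*(o + 1/116))*o = ((2*o)*(1/116 + o))*o = (2*o*(1/116 + o))*o = 2*o²*(1/116 + o))
b(I) + (15512 - 1*(-12375)) = (1/58)*40²*(1 + 116*40) + (15512 - 1*(-12375)) = (1/58)*1600*(1 + 4640) + (15512 + 12375) = (1/58)*1600*4641 + 27887 = 3712800/29 + 27887 = 4521523/29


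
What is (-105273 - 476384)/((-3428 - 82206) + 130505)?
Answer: -581657/44871 ≈ -12.963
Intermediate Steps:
(-105273 - 476384)/((-3428 - 82206) + 130505) = -581657/(-85634 + 130505) = -581657/44871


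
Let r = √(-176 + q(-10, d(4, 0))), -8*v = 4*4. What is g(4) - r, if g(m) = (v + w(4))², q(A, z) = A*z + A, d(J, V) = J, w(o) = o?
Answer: 4 - I*√226 ≈ 4.0 - 15.033*I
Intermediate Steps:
v = -2 (v = -4/2 = -⅛*16 = -2)
q(A, z) = A + A*z
r = I*√226 (r = √(-176 - 10*(1 + 4)) = √(-176 - 10*5) = √(-176 - 50) = √(-226) = I*√226 ≈ 15.033*I)
g(m) = 4 (g(m) = (-2 + 4)² = 2² = 4)
g(4) - r = 4 - I*√226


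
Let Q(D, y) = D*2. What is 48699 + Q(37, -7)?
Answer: 48773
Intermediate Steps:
Q(D, y) = 2*D
48699 + Q(37, -7) = 48699 + 2*37 = 48699 + 74 = 48773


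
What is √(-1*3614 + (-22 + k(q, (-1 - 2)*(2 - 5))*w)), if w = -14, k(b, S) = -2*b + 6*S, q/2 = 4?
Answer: 2*I*√1042 ≈ 64.56*I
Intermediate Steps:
q = 8 (q = 2*4 = 8)
√(-1*3614 + (-22 + k(q, (-1 - 2)*(2 - 5))*w)) = √(-1*3614 + (-22 + (-2*8 + 6*((-1 - 2)*(2 - 5)))*(-14))) = √(-3614 + (-22 + (-16 + 6*(-3*(-3)))*(-14))) = √(-3614 + (-22 + (-16 + 6*9)*(-14))) = √(-3614 + (-22 + (-16 + 54)*(-14))) = √(-3614 + (-22 + 38*(-14))) = √(-3614 + (-22 - 532)) = √(-3614 - 554) = √(-4168) = 2*I*√1042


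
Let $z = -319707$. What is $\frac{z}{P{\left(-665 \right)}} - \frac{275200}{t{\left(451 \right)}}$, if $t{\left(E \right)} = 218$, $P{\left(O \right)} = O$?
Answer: $- \frac{56655937}{72485} \approx -781.62$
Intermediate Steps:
$\frac{z}{P{\left(-665 \right)}} - \frac{275200}{t{\left(451 \right)}} = - \frac{319707}{-665} - \frac{275200}{218} = \left(-319707\right) \left(- \frac{1}{665}\right) - \frac{137600}{109} = \frac{319707}{665} - \frac{137600}{109} = - \frac{56655937}{72485}$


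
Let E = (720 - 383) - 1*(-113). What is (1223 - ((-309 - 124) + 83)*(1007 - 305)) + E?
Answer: 247373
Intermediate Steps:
E = 450 (E = 337 + 113 = 450)
(1223 - ((-309 - 124) + 83)*(1007 - 305)) + E = (1223 - ((-309 - 124) + 83)*(1007 - 305)) + 450 = (1223 - (-433 + 83)*702) + 450 = (1223 - (-350)*702) + 450 = (1223 - 1*(-245700)) + 450 = (1223 + 245700) + 450 = 246923 + 450 = 247373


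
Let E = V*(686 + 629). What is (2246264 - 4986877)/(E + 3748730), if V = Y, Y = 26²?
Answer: -2740613/4637670 ≈ -0.59095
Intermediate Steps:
Y = 676
V = 676
E = 888940 (E = 676*(686 + 629) = 676*1315 = 888940)
(2246264 - 4986877)/(E + 3748730) = (2246264 - 4986877)/(888940 + 3748730) = -2740613/4637670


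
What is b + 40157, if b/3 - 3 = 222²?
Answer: 188018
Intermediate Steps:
b = 147861 (b = 9 + 3*222² = 9 + 3*49284 = 9 + 147852 = 147861)
b + 40157 = 147861 + 40157 = 188018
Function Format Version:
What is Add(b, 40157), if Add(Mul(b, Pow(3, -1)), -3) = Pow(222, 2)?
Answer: 188018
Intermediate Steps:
b = 147861 (b = Add(9, Mul(3, Pow(222, 2))) = Add(9, Mul(3, 49284)) = Add(9, 147852) = 147861)
Add(b, 40157) = Add(147861, 40157) = 188018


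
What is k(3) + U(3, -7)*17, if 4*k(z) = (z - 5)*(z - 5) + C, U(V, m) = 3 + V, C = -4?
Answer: 102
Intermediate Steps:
k(z) = -1 + (-5 + z)²/4 (k(z) = ((z - 5)*(z - 5) - 4)/4 = ((-5 + z)*(-5 + z) - 4)/4 = ((-5 + z)² - 4)/4 = (-4 + (-5 + z)²)/4 = -1 + (-5 + z)²/4)
k(3) + U(3, -7)*17 = (-1 + (-5 + 3)²/4) + (3 + 3)*17 = (-1 + (¼)*(-2)²) + 6*17 = (-1 + (¼)*4) + 102 = (-1 + 1) + 102 = 0 + 102 = 102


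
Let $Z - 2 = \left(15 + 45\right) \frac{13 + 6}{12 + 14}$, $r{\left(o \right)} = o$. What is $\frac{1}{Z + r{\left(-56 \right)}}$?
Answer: $- \frac{13}{132} \approx -0.098485$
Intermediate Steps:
$Z = \frac{596}{13}$ ($Z = 2 + \left(15 + 45\right) \frac{13 + 6}{12 + 14} = 2 + 60 \cdot \frac{19}{26} = 2 + \frac{570}{13} = \frac{596}{13} \approx 45.846$)
$\frac{1}{Z + r{\left(-56 \right)}} = \frac{1}{\frac{596}{13} - 56} = \frac{1}{- \frac{132}{13}} = - \frac{13}{132}$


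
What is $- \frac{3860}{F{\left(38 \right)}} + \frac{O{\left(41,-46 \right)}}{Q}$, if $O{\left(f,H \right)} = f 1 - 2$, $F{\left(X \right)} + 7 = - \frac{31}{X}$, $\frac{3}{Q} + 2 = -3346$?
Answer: $- \frac{12779948}{297} \approx -43030.0$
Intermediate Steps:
$Q = - \frac{1}{1116}$ ($Q = \frac{3}{-2 - 3346} = \frac{3}{-3348} = 3 \left(- \frac{1}{3348}\right) = - \frac{1}{1116} \approx -0.00089606$)
$F{\left(X \right)} = -7 - \frac{31}{X}$
$O{\left(f,H \right)} = -2 + f$ ($O{\left(f,H \right)} = f - 2 = -2 + f$)
$- \frac{3860}{F{\left(38 \right)}} + \frac{O{\left(41,-46 \right)}}{Q} = - \frac{3860}{-7 - \frac{31}{38}} + \frac{-2 + 41}{- \frac{1}{1116}} = - \frac{3860}{-7 - \frac{31}{38}} + 39 \left(-1116\right) = - \frac{3860}{-7 - \frac{31}{38}} - 43524 = - \frac{3860}{- \frac{297}{38}} - 43524 = \left(-3860\right) \left(- \frac{38}{297}\right) - 43524 = \frac{146680}{297} - 43524 = - \frac{12779948}{297}$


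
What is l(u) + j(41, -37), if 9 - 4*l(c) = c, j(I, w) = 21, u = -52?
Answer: 145/4 ≈ 36.250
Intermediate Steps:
l(c) = 9/4 - c/4
l(u) + j(41, -37) = (9/4 - ¼*(-52)) + 21 = (9/4 + 13) + 21 = 61/4 + 21 = 145/4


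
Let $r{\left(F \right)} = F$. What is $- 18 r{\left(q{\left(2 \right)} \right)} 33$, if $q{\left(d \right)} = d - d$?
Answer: $0$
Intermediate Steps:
$q{\left(d \right)} = 0$
$- 18 r{\left(q{\left(2 \right)} \right)} 33 = \left(-18\right) 0 \cdot 33 = 0 \cdot 33 = 0$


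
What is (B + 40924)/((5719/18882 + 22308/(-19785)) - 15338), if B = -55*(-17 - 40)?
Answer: -5486525840610/1910094594767 ≈ -2.8724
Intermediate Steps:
B = 3135 (B = -55*(-57) = 3135)
(B + 40924)/((5719/18882 + 22308/(-19785)) - 15338) = (3135 + 40924)/((5719/18882 + 22308/(-19785)) - 15338) = 44059/((5719*(1/18882) + 22308*(-1/19785)) - 15338) = 44059/((5719/18882 - 7436/6595) - 15338) = 44059/(-102689747/124526790 - 15338) = 44059/(-1910094594767/124526790) = 44059*(-124526790/1910094594767) = -5486525840610/1910094594767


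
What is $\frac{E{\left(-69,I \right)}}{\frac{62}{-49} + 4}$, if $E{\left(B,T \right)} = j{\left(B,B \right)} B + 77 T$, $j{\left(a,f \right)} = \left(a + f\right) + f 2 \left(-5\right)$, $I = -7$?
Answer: $- \frac{1892723}{134} \approx -14125.0$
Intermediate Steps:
$j{\left(a,f \right)} = a - 9 f$ ($j{\left(a,f \right)} = \left(a + f\right) + 2 f \left(-5\right) = \left(a + f\right) - 10 f = a - 9 f$)
$E{\left(B,T \right)} = - 8 B^{2} + 77 T$ ($E{\left(B,T \right)} = \left(B - 9 B\right) B + 77 T = - 8 B B + 77 T = - 8 B^{2} + 77 T$)
$\frac{E{\left(-69,I \right)}}{\frac{62}{-49} + 4} = \frac{- 8 \left(-69\right)^{2} + 77 \left(-7\right)}{\frac{62}{-49} + 4} = \frac{\left(-8\right) 4761 - 539}{62 \left(- \frac{1}{49}\right) + 4} = \frac{-38088 - 539}{- \frac{62}{49} + 4} = - \frac{38627}{\frac{134}{49}} = \left(-38627\right) \frac{49}{134} = - \frac{1892723}{134}$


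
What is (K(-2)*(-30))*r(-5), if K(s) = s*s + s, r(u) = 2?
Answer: -120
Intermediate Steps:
K(s) = s + s**2 (K(s) = s**2 + s = s + s**2)
(K(-2)*(-30))*r(-5) = (-2*(1 - 2)*(-30))*2 = (-2*(-1)*(-30))*2 = (2*(-30))*2 = -60*2 = -120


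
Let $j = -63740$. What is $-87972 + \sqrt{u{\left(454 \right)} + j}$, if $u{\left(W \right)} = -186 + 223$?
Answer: $-87972 + i \sqrt{63703} \approx -87972.0 + 252.39 i$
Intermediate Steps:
$u{\left(W \right)} = 37$
$-87972 + \sqrt{u{\left(454 \right)} + j} = -87972 + \sqrt{37 - 63740} = -87972 + \sqrt{-63703} = -87972 + i \sqrt{63703}$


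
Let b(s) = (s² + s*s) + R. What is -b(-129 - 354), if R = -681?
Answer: -465897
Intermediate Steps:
b(s) = -681 + 2*s² (b(s) = (s² + s*s) - 681 = (s² + s²) - 681 = 2*s² - 681 = -681 + 2*s²)
-b(-129 - 354) = -(-681 + 2*(-129 - 354)²) = -(-681 + 2*(-483)²) = -(-681 + 2*233289) = -(-681 + 466578) = -1*465897 = -465897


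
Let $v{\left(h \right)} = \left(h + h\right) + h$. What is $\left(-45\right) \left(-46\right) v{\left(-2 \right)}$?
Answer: $-12420$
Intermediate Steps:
$v{\left(h \right)} = 3 h$ ($v{\left(h \right)} = 2 h + h = 3 h$)
$\left(-45\right) \left(-46\right) v{\left(-2 \right)} = \left(-45\right) \left(-46\right) 3 \left(-2\right) = 2070 \left(-6\right) = -12420$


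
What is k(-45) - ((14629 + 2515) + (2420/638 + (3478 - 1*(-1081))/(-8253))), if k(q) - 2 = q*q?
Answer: -3618833048/239337 ≈ -15120.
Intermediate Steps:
k(q) = 2 + q² (k(q) = 2 + q*q = 2 + q²)
k(-45) - ((14629 + 2515) + (2420/638 + (3478 - 1*(-1081))/(-8253))) = (2 + (-45)²) - ((14629 + 2515) + (2420/638 + (3478 - 1*(-1081))/(-8253))) = (2 + 2025) - (17144 + (2420*(1/638) + (3478 + 1081)*(-1/8253))) = 2027 - (17144 + (110/29 + 4559*(-1/8253))) = 2027 - (17144 + (110/29 - 4559/8253)) = 2027 - (17144 + 775619/239337) = 2027 - 1*4103969147/239337 = 2027 - 4103969147/239337 = -3618833048/239337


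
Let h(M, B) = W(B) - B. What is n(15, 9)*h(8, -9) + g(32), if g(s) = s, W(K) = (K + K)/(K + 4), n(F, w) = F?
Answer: 221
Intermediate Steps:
W(K) = 2*K/(4 + K) (W(K) = (2*K)/(4 + K) = 2*K/(4 + K))
h(M, B) = -B + 2*B/(4 + B) (h(M, B) = 2*B/(4 + B) - B = -B + 2*B/(4 + B))
n(15, 9)*h(8, -9) + g(32) = 15*(-9*(-2 - 1*(-9))/(4 - 9)) + 32 = 15*(-9*(-2 + 9)/(-5)) + 32 = 15*(-9*(-⅕)*7) + 32 = 15*(63/5) + 32 = 189 + 32 = 221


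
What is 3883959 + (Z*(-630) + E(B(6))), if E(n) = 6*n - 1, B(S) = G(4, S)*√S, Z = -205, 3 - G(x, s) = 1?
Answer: 4013108 + 12*√6 ≈ 4.0131e+6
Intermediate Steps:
G(x, s) = 2 (G(x, s) = 3 - 1*1 = 3 - 1 = 2)
B(S) = 2*√S
E(n) = -1 + 6*n
3883959 + (Z*(-630) + E(B(6))) = 3883959 + (-205*(-630) + (-1 + 6*(2*√6))) = 3883959 + (129150 + (-1 + 12*√6)) = 3883959 + (129149 + 12*√6) = 4013108 + 12*√6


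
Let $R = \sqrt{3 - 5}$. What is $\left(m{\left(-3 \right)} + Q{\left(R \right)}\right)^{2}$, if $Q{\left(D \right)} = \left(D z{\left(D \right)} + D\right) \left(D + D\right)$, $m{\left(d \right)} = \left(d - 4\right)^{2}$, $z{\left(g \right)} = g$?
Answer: $1993 - 360 i \sqrt{2} \approx 1993.0 - 509.12 i$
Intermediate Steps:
$m{\left(d \right)} = \left(-4 + d\right)^{2}$
$R = i \sqrt{2}$ ($R = \sqrt{-2} = i \sqrt{2} \approx 1.4142 i$)
$Q{\left(D \right)} = 2 D \left(D + D^{2}\right)$ ($Q{\left(D \right)} = \left(D D + D\right) \left(D + D\right) = \left(D^{2} + D\right) 2 D = \left(D + D^{2}\right) 2 D = 2 D \left(D + D^{2}\right)$)
$\left(m{\left(-3 \right)} + Q{\left(R \right)}\right)^{2} = \left(\left(-4 - 3\right)^{2} + 2 \left(i \sqrt{2}\right)^{2} \left(1 + i \sqrt{2}\right)\right)^{2} = \left(\left(-7\right)^{2} + 2 \left(-2\right) \left(1 + i \sqrt{2}\right)\right)^{2} = \left(49 - \left(4 + 4 i \sqrt{2}\right)\right)^{2} = \left(45 - 4 i \sqrt{2}\right)^{2}$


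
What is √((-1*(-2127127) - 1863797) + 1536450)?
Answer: 2*√449945 ≈ 1341.6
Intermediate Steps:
√((-1*(-2127127) - 1863797) + 1536450) = √((2127127 - 1863797) + 1536450) = √(263330 + 1536450) = √1799780 = 2*√449945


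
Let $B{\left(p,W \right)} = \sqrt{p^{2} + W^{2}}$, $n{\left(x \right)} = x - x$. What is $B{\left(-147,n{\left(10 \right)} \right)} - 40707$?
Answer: $-40560$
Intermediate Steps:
$n{\left(x \right)} = 0$
$B{\left(p,W \right)} = \sqrt{W^{2} + p^{2}}$
$B{\left(-147,n{\left(10 \right)} \right)} - 40707 = \sqrt{0^{2} + \left(-147\right)^{2}} - 40707 = \sqrt{0 + 21609} - 40707 = \sqrt{21609} - 40707 = 147 - 40707 = -40560$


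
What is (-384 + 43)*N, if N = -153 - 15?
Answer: 57288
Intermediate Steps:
N = -168
(-384 + 43)*N = (-384 + 43)*(-168) = -341*(-168) = 57288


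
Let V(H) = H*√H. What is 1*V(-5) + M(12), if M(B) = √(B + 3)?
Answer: √15 - 5*I*√5 ≈ 3.873 - 11.18*I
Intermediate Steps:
V(H) = H^(3/2)
M(B) = √(3 + B)
1*V(-5) + M(12) = 1*(-5)^(3/2) + √(3 + 12) = 1*(-5*I*√5) + √15 = -5*I*√5 + √15 = √15 - 5*I*√5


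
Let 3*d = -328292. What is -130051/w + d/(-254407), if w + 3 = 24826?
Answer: -91108461955/18945434883 ≈ -4.8090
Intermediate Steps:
w = 24823 (w = -3 + 24826 = 24823)
d = -328292/3 (d = (⅓)*(-328292) = -328292/3 ≈ -1.0943e+5)
-130051/w + d/(-254407) = -130051/24823 - 328292/3/(-254407) = -130051*1/24823 - 328292/3*(-1/254407) = -130051/24823 + 328292/763221 = -91108461955/18945434883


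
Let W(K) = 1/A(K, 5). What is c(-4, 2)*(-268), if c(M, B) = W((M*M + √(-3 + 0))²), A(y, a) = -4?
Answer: 67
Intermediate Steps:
W(K) = -¼ (W(K) = 1/(-4) = -¼)
c(M, B) = -¼
c(-4, 2)*(-268) = -¼*(-268) = 67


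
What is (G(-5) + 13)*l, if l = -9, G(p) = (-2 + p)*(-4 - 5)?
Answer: -684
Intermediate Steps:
G(p) = 18 - 9*p (G(p) = (-2 + p)*(-9) = 18 - 9*p)
(G(-5) + 13)*l = ((18 - 9*(-5)) + 13)*(-9) = ((18 + 45) + 13)*(-9) = (63 + 13)*(-9) = 76*(-9) = -684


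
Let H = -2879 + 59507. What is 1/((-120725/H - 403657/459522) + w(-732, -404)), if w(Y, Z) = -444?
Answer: -43807764/19582522775 ≈ -0.0022371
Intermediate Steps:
H = 56628
1/((-120725/H - 403657/459522) + w(-732, -404)) = 1/((-120725/56628 - 403657/459522) - 444) = 1/((-120725*1/56628 - 403657*1/459522) - 444) = 1/((-10975/5148 - 403657/459522) - 444) = 1/(-131875559/43807764 - 444) = 1/(-19582522775/43807764) = -43807764/19582522775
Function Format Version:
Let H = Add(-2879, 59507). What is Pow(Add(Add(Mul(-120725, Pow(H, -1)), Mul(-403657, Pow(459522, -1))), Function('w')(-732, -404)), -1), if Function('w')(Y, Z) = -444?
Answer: Rational(-43807764, 19582522775) ≈ -0.0022371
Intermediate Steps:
H = 56628
Pow(Add(Add(Mul(-120725, Pow(H, -1)), Mul(-403657, Pow(459522, -1))), Function('w')(-732, -404)), -1) = Pow(Add(Add(Mul(-120725, Pow(56628, -1)), Mul(-403657, Pow(459522, -1))), -444), -1) = Pow(Add(Add(Mul(-120725, Rational(1, 56628)), Mul(-403657, Rational(1, 459522))), -444), -1) = Pow(Add(Add(Rational(-10975, 5148), Rational(-403657, 459522)), -444), -1) = Pow(Add(Rational(-131875559, 43807764), -444), -1) = Pow(Rational(-19582522775, 43807764), -1) = Rational(-43807764, 19582522775)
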